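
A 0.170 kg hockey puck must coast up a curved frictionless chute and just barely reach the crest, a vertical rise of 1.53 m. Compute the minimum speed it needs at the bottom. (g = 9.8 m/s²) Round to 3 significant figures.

At the top it is momentarily at rest, so all KE converts to PE: ½mv² = mgh
v = √(2gh) = √(2 × 9.8 × 1.53) = 5.476 m/s

v = 5.48 m/s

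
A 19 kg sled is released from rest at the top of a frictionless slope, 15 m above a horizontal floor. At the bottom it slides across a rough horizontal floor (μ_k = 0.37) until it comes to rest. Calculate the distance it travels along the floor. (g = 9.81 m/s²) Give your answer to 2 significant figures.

Energy at the top = energy at the end + work done against friction:
At rest all PE has been dissipated by friction: mgh = μ_k m g d
d = h/μ_k = 15/0.37 = 40.54 m

d = 41 m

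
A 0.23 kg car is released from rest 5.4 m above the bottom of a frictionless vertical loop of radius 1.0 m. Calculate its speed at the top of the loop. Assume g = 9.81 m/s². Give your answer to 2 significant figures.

v = 8.2 m/s

Energy conservation: mgh = ½mv_top² + mg(2r)
v_top² = 2g(h − 2r) = 2(9.81)(5.4 − 2.000) = 66.71
v_top = 8.167 m/s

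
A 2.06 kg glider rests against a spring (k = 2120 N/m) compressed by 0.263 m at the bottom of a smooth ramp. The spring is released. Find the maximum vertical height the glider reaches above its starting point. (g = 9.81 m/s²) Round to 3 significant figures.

At maximum height the glider is at rest, so ½kx² = mgh
h = kx²/(2mg) = (2120)(0.263)²/(2 × 2.06 × 9.81) = 3.628 m

h = 3.63 m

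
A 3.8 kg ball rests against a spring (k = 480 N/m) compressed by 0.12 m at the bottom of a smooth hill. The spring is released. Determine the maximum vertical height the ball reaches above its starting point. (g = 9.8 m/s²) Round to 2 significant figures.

h = 0.093 m

Energy conservation from release to the highest point: ½kx² = mgh
h = kx²/(2mg) = (480)(0.12)²/(2 × 3.8 × 9.8) = 0.09280 m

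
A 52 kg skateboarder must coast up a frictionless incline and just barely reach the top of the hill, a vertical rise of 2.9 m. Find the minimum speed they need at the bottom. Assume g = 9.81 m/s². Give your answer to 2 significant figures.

v = 7.5 m/s

At the top they are momentarily at rest, so all KE converts to PE: ½mv² = mgh
v = √(2gh) = √(2 × 9.81 × 2.9) = 7.543 m/s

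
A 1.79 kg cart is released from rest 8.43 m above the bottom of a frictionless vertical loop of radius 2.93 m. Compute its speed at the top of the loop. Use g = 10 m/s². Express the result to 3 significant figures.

Energy conservation: mgh = ½mv_top² + mg(2r)
v_top² = 2g(h − 2r) = 2(10)(8.43 − 5.860) = 51.40
v_top = 7.169 m/s

v = 7.17 m/s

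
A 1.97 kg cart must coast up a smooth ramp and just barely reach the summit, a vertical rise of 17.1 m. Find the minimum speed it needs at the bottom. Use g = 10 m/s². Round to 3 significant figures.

At the top it is momentarily at rest, so all KE converts to PE: ½mv² = mgh
v = √(2gh) = √(2 × 10 × 17.1) = 18.49 m/s

v = 18.5 m/s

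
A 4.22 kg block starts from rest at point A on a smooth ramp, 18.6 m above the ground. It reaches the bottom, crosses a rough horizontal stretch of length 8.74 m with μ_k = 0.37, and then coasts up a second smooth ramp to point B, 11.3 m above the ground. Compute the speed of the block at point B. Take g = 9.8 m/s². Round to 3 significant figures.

v = 8.93 m/s

Energy at A: mgh₁ = (4.22)(9.8)(18.6) = 769.22 J
Friction loss: W_f = μ_k mg d = 133.7 J
At B: ½mv² + mgh₂ = mgh₁ − W_f
½mv² = 769.22 − 133.7 − 467.32 = 168.16 J
v = √(2 × 168.16/4.22) = 8.927 m/s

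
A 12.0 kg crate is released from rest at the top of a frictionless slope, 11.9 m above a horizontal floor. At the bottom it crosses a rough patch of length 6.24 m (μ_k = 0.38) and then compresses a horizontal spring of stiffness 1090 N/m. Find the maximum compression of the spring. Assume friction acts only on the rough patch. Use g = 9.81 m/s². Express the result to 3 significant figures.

Initial energy: E₁ = mgh = (12.0)(9.81)(11.9) = 1400.9 J
Friction removes W_f = μ_k mg d = (0.38)(12.0)(9.81)(6.24) = 279.1 J
Energy reaching the spring: E = 1400.9 − 279.1 = 1121.7 J
At max compression ½kx² = E ⇒ x = √(2E/k) = √(2 × 1121.7/1090) = 1.435 m

x = 1.43 m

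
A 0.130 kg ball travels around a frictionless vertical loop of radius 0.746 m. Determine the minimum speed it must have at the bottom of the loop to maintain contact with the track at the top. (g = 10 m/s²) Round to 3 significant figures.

At the top: mg = mv_top²/r ⇒ v_top² = gr = 7.460 m²/s²
Energy from bottom to top (height 2r): ½mv_bot² = ½mv_top² + mg(2r)
v_bot² = gr + 4gr = 5gr = 37.30
v_bot = √(5gr) = 6.107 m/s

v = 6.11 m/s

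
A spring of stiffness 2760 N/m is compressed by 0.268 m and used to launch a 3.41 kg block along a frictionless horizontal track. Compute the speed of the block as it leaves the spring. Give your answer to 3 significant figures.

v = 7.62 m/s

The block leaves the spring when the spring is at natural length, so ½kx² = ½mv²
v = x√(k/m) = 0.268 × √(2760/3.41) = 7.625 m/s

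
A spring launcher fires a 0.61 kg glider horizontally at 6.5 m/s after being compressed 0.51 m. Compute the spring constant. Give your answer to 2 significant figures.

½kx² = ½mv²
k = mv²/x² = (0.61)(6.5)²/(0.51)² = 99.09 N/m

k = 99 N/m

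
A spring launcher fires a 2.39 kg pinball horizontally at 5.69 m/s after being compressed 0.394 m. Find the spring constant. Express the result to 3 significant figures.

Spring PE at full compression equals KE at release: ½kx² = ½mv²
k = mv²/x² = (2.39)(5.69)²/(0.394)² = 498.5 N/m

k = 498 N/m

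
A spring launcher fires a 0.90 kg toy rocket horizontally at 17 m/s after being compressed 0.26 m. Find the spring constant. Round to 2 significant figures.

Spring PE at full compression equals KE at release: ½kx² = ½mv²
k = mv²/x² = (0.90)(17)²/(0.26)² = 3848 N/m

k = 3800 N/m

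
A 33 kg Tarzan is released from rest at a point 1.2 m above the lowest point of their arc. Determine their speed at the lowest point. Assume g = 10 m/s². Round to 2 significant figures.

Mechanical energy is conserved (no friction): mgh = ½mv²
The mass cancels from both sides.
v = √(2gh) = √(2 × 10 × 1.2) = √24.000 = 4.899 m/s

v = 4.9 m/s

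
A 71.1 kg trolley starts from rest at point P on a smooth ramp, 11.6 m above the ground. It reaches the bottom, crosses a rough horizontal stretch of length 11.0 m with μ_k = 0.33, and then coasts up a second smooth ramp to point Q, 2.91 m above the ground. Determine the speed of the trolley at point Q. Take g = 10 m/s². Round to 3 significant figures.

v = 10.1 m/s

Energy at P: mgh₁ = (71.1)(10)(11.6) = 8247.6 J
Friction loss: W_f = μ_k mg d = 2581 J
At Q: ½mv² + mgh₂ = mgh₁ − W_f
½mv² = 8247.6 − 2581 − 2069.0 = 3597.7 J
v = √(2 × 3597.7/71.1) = 10.06 m/s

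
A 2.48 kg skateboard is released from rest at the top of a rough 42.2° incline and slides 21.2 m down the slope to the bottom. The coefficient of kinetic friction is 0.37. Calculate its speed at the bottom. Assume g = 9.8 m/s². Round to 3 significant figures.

v = 12.9 m/s

Taking the bottom as reference, mgh = ½mv² + μ_k N L with h = L sinθ, N = mg cosθ:
mgh = mgL sinθ = (2.48)(9.8)(21.2)sin42.2° = 346.10 J
W_f = μ_k mg cosθ · L = (0.37)(2.48)(9.8)cos42.2°·21.2 = 141.2 J
½mv² = 346.10 − 141.2 = 204.87 J
v = √(2 × 204.87/2.48) = 12.85 m/s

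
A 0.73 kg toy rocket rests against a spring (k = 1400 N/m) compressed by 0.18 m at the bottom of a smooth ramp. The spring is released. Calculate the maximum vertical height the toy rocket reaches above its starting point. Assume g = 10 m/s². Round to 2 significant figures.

h = 3.1 m

Energy conservation from release to the highest point: ½kx² = mgh
h = kx²/(2mg) = (1400)(0.18)²/(2 × 0.73 × 10) = 3.107 m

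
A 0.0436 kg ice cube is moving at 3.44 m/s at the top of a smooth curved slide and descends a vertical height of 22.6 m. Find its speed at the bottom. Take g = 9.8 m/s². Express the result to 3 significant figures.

By conservation of mechanical energy, ½mv₀² + mgh = ½mv²
The mass cancels from both sides.
v² = v₀² + 2gh = (3.44)² + 2(9.8)(22.6) = 454.79
v = √454.79 = 21.33 m/s

v = 21.3 m/s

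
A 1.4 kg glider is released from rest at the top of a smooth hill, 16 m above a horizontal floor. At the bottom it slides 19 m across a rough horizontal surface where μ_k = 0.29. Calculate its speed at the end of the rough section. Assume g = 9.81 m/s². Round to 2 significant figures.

v = 14 m/s

Energy at the top = energy at the end + work done against friction:
mgh = ½mv² + μ_k m g d
W_f = μ_k mg d = (0.29)(1.4)(9.81)(19) = 75.67 J
½mv² = mgh − W_f = 219.74 − 75.67 = 144.07 J
v = √(2 × 144.07/1.4) = 14.35 m/s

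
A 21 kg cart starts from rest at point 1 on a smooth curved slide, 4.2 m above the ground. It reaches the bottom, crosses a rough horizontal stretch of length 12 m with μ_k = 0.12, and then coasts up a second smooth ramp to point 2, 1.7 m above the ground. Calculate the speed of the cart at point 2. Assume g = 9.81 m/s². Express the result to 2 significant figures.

v = 4.6 m/s

Energy at 1: mgh₁ = (21)(9.81)(4.2) = 865.24 J
Friction loss: W_f = μ_k mg d = 296.7 J
At 2: ½mv² + mgh₂ = mgh₁ − W_f
½mv² = 865.24 − 296.7 − 350.22 = 218.37 J
v = √(2 × 218.37/21) = 4.560 m/s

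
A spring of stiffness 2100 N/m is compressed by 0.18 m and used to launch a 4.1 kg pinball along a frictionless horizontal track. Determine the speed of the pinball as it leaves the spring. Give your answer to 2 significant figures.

v = 4.1 m/s

Spring PE converts entirely to kinetic energy: ½kx² = ½mv²
v = x√(k/m) = 0.18 × √(2100/4.1) = 4.074 m/s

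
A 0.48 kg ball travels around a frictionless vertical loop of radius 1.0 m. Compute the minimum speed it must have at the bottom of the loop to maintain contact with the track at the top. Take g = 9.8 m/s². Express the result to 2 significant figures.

At the top: mg = mv_top²/r ⇒ v_top² = gr = 9.800 m²/s²
Energy from bottom to top (height 2r): ½mv_bot² = ½mv_top² + mg(2r)
v_bot² = gr + 4gr = 5gr = 49.00
v_bot = √(5gr) = 7.000 m/s

v = 7.0 m/s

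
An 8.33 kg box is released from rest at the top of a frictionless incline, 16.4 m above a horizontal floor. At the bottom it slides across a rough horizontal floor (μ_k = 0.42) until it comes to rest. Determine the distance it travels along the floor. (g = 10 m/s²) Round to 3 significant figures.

d = 39.0 m

Applying the work–energy principle:
At rest all PE has been dissipated by friction: mgh = μ_k m g d
d = h/μ_k = 16.4/0.42 = 39.05 m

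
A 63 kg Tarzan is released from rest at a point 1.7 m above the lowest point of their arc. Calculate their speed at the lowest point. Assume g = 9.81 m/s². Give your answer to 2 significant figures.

v = 5.8 m/s

Equating total energy at the two states: mgh = ½mv²
v = √(2gh) = √(2 × 9.81 × 1.7) = √33.354 = 5.775 m/s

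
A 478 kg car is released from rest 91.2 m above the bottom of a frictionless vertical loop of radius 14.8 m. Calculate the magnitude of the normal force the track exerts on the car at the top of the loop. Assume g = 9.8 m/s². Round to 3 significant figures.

N = 34300 N

Energy from release to top (height 2r): mgh = ½mv_top² + mg(2r)
v_top² = 2g(h − 2r) = 2(9.8)(91.2 − 29.60) = 1207.4 m²/s²
At the top, both N and weight point toward the centre: N + mg = mv_top²/r
N = m(v_top²/r − g) = 478(1207.4/14.8 − 9.8) = 34310 N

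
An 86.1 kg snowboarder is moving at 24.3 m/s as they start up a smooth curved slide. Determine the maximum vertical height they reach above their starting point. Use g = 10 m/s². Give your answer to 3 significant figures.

h = 29.5 m

Setting KE at the bottom equal to PE gained: ½mv² = mgh
h = v²/(2g) = 24.3²/(2 × 10) = 29.52 m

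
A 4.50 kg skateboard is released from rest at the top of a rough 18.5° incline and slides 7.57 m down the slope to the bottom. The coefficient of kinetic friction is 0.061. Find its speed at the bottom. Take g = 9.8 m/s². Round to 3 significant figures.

Work–energy: mg(L sinθ) − μ_k(mg cosθ)L = ½mv²
mgh = mgL sinθ = (4.50)(9.8)(7.57)sin18.5° = 105.93 J
W_f = μ_k mg cosθ · L = (0.061)(4.50)(9.8)cos18.5°·7.57 = 19.31 J
½mv² = 105.93 − 19.31 = 86.616 J
v = √(2 × 86.616/4.50) = 6.205 m/s

v = 6.20 m/s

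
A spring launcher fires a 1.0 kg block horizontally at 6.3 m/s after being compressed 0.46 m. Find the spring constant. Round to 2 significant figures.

k = 190 N/m

½kx² = ½mv²
k = mv²/x² = (1.0)(6.3)²/(0.46)² = 187.6 N/m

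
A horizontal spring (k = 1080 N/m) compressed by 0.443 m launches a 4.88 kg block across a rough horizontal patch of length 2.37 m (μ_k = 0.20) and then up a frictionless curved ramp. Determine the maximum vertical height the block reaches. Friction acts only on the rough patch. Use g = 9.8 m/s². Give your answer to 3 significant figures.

Spring energy: E₀ = ½kx² = ½(1080)(0.443)² = 105.97 J
Friction: W_f = μ_k mg d = (0.20)(4.88)(9.8)(2.37) = 22.67 J
Energy at base of ramp: E = 105.97 − 22.67 = 83.306 J
At max height all remaining energy is PE: mgh = E ⇒ h = E/(mg) = 83.306/(4.88 × 9.8) = 1.742 m

h = 1.74 m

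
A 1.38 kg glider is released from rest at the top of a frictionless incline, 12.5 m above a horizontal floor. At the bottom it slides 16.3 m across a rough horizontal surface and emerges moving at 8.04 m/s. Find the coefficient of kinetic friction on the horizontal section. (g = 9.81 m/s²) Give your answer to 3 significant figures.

μ_k = 0.565

Energy at the top = energy at the end + work done against friction:
mgh = ½mv² + μ_k m g d
mgh = 169.22 J; ½mv² = 44.603 J
W_f = 169.22 − 44.603 = 124.6 J
μ_k = W_f/(mg·d) = 124.6/(13.54 × 16.3) = 0.5647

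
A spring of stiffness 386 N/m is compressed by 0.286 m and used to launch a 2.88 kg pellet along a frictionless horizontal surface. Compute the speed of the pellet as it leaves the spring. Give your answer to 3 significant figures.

Spring PE converts entirely to kinetic energy: ½kx² = ½mv²
v = x√(k/m) = 0.286 × √(386/2.88) = 3.311 m/s

v = 3.31 m/s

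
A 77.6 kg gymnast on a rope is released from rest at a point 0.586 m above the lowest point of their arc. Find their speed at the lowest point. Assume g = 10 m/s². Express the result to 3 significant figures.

Equating total energy at the two states: mgh = ½mv²
The mass cancels from both sides.
v = √(2gh) = √(2 × 10 × 0.586) = √11.720 = 3.423 m/s

v = 3.42 m/s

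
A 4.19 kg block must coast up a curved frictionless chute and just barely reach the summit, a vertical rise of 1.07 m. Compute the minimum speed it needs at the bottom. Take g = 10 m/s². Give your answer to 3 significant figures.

v = 4.63 m/s

At the top it is momentarily at rest, so all KE converts to PE: ½mv² = mgh
v = √(2gh) = √(2 × 10 × 1.07) = 4.626 m/s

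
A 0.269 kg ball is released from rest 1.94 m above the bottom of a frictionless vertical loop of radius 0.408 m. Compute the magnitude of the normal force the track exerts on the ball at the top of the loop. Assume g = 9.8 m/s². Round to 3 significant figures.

Energy from release to top (height 2r): mgh = ½mv_top² + mg(2r)
v_top² = 2g(h − 2r) = 2(9.8)(1.94 − 0.8160) = 22.030 m²/s²
At the top, both N and weight point toward the centre: N + mg = mv_top²/r
N = m(v_top²/r − g) = 0.269(22.030/0.408 − 9.8) = 11.89 N

N = 11.9 N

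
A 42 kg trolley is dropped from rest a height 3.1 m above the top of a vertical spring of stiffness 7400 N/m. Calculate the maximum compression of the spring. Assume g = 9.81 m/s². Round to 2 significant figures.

Measuring PE from the top of the relaxed spring, at max compression the trolley has dropped H + x with zero KE, so:
mg(H + x) = ½kx²
½(7400)x² − (42)(9.81)x − (42)(9.81)(3.1) = 0
3700x² − 412.0x − 1277 = 0
x = [412.0 + √(169760 + 1.8903e+07)]/(2 × 3700) = 0.6459 m

x = 0.65 m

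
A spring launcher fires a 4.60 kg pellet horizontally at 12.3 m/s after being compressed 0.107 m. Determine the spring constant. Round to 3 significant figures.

Spring PE at full compression equals KE at release: ½kx² = ½mv²
k = mv²/x² = (4.60)(12.3)²/(0.107)² = 60786 N/m

k = 60800 N/m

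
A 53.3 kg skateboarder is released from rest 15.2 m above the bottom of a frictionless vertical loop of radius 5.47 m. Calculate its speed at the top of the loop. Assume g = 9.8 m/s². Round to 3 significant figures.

Energy conservation: mgh = ½mv_top² + mg(2r)
v_top² = 2g(h − 2r) = 2(9.8)(15.2 − 10.94) = 83.50
v_top = 9.138 m/s

v = 9.14 m/s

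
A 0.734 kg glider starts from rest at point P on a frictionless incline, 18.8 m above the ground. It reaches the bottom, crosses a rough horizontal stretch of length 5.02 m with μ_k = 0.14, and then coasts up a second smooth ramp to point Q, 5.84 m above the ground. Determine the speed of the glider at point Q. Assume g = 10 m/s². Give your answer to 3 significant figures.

v = 15.7 m/s

Energy at P: mgh₁ = (0.734)(10)(18.8) = 137.99 J
Friction loss: W_f = μ_k mg d = 5.159 J
At Q: ½mv² + mgh₂ = mgh₁ − W_f
½mv² = 137.99 − 5.159 − 42.866 = 89.968 J
v = √(2 × 89.968/0.734) = 15.66 m/s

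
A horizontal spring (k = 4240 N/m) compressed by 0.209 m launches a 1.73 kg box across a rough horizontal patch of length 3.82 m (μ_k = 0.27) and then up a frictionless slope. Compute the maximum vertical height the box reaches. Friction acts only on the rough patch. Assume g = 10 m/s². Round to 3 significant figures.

h = 4.32 m

Spring energy: E₀ = ½kx² = ½(4240)(0.209)² = 92.604 J
Friction: W_f = μ_k mg d = (0.27)(1.73)(10)(3.82) = 17.84 J
Energy at base of ramp: E = 92.604 − 17.84 = 74.760 J
At max height all remaining energy is PE: mgh = E ⇒ h = E/(mg) = 74.760/(1.73 × 10) = 4.321 m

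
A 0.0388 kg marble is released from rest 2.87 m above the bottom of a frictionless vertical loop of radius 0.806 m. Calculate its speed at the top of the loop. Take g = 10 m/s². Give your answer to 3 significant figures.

Energy conservation: mgh = ½mv_top² + mg(2r)
v_top² = 2g(h − 2r) = 2(10)(2.87 − 1.612) = 25.16
v_top = 5.016 m/s

v = 5.02 m/s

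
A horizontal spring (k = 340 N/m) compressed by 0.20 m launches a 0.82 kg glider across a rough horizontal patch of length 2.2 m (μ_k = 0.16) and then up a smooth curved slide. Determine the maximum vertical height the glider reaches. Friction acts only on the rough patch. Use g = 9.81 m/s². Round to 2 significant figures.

h = 0.49 m

Spring energy: E₀ = ½kx² = ½(340)(0.20)² = 6.8000 J
Friction: W_f = μ_k mg d = (0.16)(0.82)(9.81)(2.2) = 2.832 J
Energy at base of ramp: E = 6.8000 − 2.832 = 3.9684 J
At max height all remaining energy is PE: mgh = E ⇒ h = E/(mg) = 3.9684/(0.82 × 9.81) = 0.4933 m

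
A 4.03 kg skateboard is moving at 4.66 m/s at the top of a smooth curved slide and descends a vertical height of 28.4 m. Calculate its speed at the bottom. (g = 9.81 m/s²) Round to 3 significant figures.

Mechanical energy is conserved (no friction): ½mv₀² + mgh = ½mv²
v² = v₀² + 2gh = (4.66)² + 2(9.81)(28.4) = 578.92
v = √578.92 = 24.06 m/s

v = 24.1 m/s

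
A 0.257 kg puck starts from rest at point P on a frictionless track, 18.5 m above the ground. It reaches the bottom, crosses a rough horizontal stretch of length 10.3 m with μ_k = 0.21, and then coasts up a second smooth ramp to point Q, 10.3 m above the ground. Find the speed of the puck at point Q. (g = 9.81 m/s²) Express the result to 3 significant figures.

Energy at P: mgh₁ = (0.257)(9.81)(18.5) = 46.642 J
Friction loss: W_f = μ_k mg d = 5.453 J
At Q: ½mv² + mgh₂ = mgh₁ − W_f
½mv² = 46.642 − 5.453 − 25.968 = 15.220 J
v = √(2 × 15.220/0.257) = 10.88 m/s

v = 10.9 m/s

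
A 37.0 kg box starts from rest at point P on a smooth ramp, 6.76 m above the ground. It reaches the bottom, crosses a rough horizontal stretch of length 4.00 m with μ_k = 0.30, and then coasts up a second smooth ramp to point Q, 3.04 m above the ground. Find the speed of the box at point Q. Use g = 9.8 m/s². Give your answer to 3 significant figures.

v = 7.03 m/s

Energy at P: mgh₁ = (37.0)(9.8)(6.76) = 2451.2 J
Friction loss: W_f = μ_k mg d = 435.1 J
At Q: ½mv² + mgh₂ = mgh₁ − W_f
½mv² = 2451.2 − 435.1 − 1102.3 = 913.75 J
v = √(2 × 913.75/37.0) = 7.028 m/s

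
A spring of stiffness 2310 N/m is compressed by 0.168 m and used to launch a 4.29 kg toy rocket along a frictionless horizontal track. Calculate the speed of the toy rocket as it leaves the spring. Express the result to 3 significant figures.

v = 3.90 m/s

Conservation of energy: ½kx² = ½mv²
v = x√(k/m) = 0.168 × √(2310/4.29) = 3.898 m/s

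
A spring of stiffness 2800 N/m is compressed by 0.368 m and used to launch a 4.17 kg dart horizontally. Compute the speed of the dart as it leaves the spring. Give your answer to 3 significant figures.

v = 9.54 m/s

The dart leaves the spring when the spring is at natural length, so ½kx² = ½mv²
v = x√(k/m) = 0.368 × √(2800/4.17) = 9.536 m/s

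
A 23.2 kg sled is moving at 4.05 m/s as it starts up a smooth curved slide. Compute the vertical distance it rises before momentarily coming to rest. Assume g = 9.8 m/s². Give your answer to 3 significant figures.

Setting KE at the bottom equal to PE gained: ½mv² = mgh
h = v²/(2g) = 4.05²/(2 × 9.8) = 0.8369 m

h = 0.837 m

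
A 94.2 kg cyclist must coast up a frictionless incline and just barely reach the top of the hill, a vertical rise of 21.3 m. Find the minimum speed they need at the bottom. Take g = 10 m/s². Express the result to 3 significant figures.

v = 20.6 m/s

At the top they are momentarily at rest, so all KE converts to PE: ½mv² = mgh
v = √(2gh) = √(2 × 10 × 21.3) = 20.64 m/s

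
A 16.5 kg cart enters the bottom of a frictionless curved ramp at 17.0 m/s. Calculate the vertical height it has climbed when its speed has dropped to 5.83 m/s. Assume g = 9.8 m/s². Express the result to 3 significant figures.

h = 13.0 m

Energy balance between the two points: ½mv₁² = ½mv₂² + mgh
h = (v₁² − v₂²)/(2g) = (17.0² − 5.83²)/(2 × 9.8) = 13.01 m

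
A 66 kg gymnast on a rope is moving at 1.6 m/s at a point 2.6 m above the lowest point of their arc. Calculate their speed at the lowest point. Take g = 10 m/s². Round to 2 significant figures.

v = 7.4 m/s

Energy conservation between the two points: ½mv₀² + mgh = ½mv²
v² = v₀² + 2gh = (1.6)² + 2(10)(2.6) = 54.560
v = √54.560 = 7.386 m/s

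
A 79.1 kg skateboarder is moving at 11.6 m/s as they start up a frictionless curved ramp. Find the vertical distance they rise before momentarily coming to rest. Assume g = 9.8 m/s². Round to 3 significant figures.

Setting KE at the bottom equal to PE gained: ½mv² = mgh
h = v²/(2g) = 11.6²/(2 × 9.8) = 6.865 m

h = 6.87 m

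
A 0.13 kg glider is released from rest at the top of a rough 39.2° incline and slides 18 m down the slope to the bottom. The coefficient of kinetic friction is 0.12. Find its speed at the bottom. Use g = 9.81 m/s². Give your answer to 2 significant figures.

v = 14 m/s

Energy: mgh = ½mv² + W_f, with h = L sinθ and W_f = μ_k (mg cosθ) L
mgh = mgL sinθ = (0.13)(9.81)(18)sin39.2° = 14.508 J
W_f = μ_k mg cosθ · L = (0.12)(0.13)(9.81)cos39.2°·18 = 2.135 J
½mv² = 14.508 − 2.135 = 12.374 J
v = √(2 × 12.374/0.13) = 13.80 m/s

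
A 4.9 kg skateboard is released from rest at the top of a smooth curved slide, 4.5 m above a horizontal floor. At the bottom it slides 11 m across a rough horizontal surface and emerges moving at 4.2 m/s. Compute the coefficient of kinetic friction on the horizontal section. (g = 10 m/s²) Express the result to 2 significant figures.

μ_k = 0.33

Energy bookkeeping (friction removes W_f = μ_k N d):
mgh = ½mv² + μ_k m g d
mgh = 220.50 J; ½mv² = 43.218 J
W_f = 220.50 − 43.218 = 177.3 J
μ_k = W_f/(mg·d) = 177.3/(49.00 × 11) = 0.3289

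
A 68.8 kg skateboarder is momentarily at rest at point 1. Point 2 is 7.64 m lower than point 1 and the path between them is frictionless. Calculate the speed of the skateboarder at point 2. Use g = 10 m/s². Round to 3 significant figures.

Mechanical energy is conserved (no friction): mgh = ½mv²
v = √(2gh) = √(2 × 10 × 7.64) = √152.80 = 12.36 m/s

v = 12.4 m/s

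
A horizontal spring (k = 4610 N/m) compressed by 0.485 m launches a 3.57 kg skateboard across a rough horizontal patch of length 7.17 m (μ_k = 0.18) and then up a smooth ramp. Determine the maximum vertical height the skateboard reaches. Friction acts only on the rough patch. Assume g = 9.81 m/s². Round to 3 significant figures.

Spring energy: E₀ = ½kx² = ½(4610)(0.485)² = 542.19 J
Friction: W_f = μ_k mg d = (0.18)(3.57)(9.81)(7.17) = 45.20 J
Energy at base of ramp: E = 542.19 − 45.20 = 496.99 J
At max height all remaining energy is PE: mgh = E ⇒ h = E/(mg) = 496.99/(3.57 × 9.81) = 14.19 m

h = 14.2 m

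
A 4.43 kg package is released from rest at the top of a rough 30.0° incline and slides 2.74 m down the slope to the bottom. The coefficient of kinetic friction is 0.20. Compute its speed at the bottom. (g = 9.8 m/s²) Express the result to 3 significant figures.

Work–energy: mg(L sinθ) − μ_k(mg cosθ)L = ½mv²
mgh = mgL sinθ = (4.43)(9.8)(2.74)sin30.0° = 59.477 J
W_f = μ_k mg cosθ · L = (0.20)(4.43)(9.8)cos30.0°·2.74 = 20.60 J
½mv² = 59.477 − 20.60 = 38.874 J
v = √(2 × 38.874/4.43) = 4.189 m/s

v = 4.19 m/s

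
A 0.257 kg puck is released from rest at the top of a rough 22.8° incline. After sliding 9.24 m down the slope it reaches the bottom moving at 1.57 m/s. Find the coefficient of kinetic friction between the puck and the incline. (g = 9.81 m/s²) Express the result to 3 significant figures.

Energy balance down the incline: mg L sinθ − ½mv² = μ_k (mg cosθ) L
mgL sinθ = 9.0274 J; ½mv² = 0.31674 J
W_f = 9.0274 − 0.31674 = 8.711 J
μ_k = W_f/(mg cosθ · L) = 8.711/(2.324 × 9.24) = 0.4056

μ_k = 0.406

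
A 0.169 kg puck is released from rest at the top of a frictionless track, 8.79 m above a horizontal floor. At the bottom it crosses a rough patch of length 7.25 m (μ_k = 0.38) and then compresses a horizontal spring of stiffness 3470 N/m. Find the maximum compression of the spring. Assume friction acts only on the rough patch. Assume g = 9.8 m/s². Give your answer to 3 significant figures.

Initial energy: E₁ = mgh = (0.169)(9.8)(8.79) = 14.558 J
Friction removes W_f = μ_k mg d = (0.38)(0.169)(9.8)(7.25) = 4.563 J
Energy reaching the spring: E = 14.558 − 4.563 = 9.9952 J
At max compression ½kx² = E ⇒ x = √(2E/k) = √(2 × 9.9952/3470) = 0.07590 m

x = 0.0759 m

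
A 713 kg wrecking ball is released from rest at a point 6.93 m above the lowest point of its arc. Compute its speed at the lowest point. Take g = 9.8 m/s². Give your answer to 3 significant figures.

v = 11.7 m/s

Energy conservation between the two points: mgh = ½mv²
The mass cancels from both sides.
v = √(2gh) = √(2 × 9.8 × 6.93) = √135.83 = 11.65 m/s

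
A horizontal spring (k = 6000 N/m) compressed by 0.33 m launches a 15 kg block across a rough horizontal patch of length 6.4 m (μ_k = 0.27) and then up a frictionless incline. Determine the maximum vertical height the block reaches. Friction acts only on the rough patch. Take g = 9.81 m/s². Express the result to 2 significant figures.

Spring energy: E₀ = ½kx² = ½(6000)(0.33)² = 326.70 J
Friction: W_f = μ_k mg d = (0.27)(15)(9.81)(6.4) = 254.3 J
Energy at base of ramp: E = 326.70 − 254.3 = 72.425 J
At max height all remaining energy is PE: mgh = E ⇒ h = E/(mg) = 72.425/(15 × 9.81) = 0.4922 m

h = 0.49 m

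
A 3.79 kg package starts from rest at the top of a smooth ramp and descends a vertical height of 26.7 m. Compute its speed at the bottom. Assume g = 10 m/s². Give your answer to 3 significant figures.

Energy conservation between the two points: mgh = ½mv²
v = √(2gh) = √(2 × 10 × 26.7) = √534.00 = 23.11 m/s

v = 23.1 m/s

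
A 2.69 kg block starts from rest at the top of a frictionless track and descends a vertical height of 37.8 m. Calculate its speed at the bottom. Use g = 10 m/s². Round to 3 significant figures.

v = 27.5 m/s

By conservation of mechanical energy, mgh = ½mv²
v = √(2gh) = √(2 × 10 × 37.8) = √756.00 = 27.50 m/s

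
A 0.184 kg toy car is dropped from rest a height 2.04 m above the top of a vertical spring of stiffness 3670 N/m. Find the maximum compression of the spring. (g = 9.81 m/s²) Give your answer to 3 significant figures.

Take the reference level at the top of the uncompressed spring. At max compression the car has fallen H + x and is momentarily at rest:
mg(H + x) = ½kx²
½(3670)x² − (0.184)(9.81)x − (0.184)(9.81)(2.04) = 0
1835x² − 1.805x − 3.682 = 0
x = [1.805 + √(3.258 + 27028)]/(2 × 1835) = 0.04529 m

x = 0.0453 m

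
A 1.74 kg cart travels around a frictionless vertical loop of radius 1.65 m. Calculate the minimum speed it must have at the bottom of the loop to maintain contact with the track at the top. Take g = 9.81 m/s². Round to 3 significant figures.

v = 9.00 m/s

At the top: mg = mv_top²/r ⇒ v_top² = gr = 16.19 m²/s²
Energy from bottom to top (height 2r): ½mv_bot² = ½mv_top² + mg(2r)
v_bot² = gr + 4gr = 5gr = 80.93
v_bot = √(5gr) = 8.996 m/s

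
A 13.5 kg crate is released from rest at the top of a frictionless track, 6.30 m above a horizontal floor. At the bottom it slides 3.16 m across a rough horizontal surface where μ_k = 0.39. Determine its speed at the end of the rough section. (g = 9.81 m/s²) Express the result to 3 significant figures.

Energy at the top = energy at the end + work done against friction:
mgh = ½mv² + μ_k m g d
W_f = μ_k mg d = (0.39)(13.5)(9.81)(3.16) = 163.2 J
½mv² = mgh − W_f = 834.34 − 163.2 = 671.13 J
v = √(2 × 671.13/13.5) = 9.971 m/s

v = 9.97 m/s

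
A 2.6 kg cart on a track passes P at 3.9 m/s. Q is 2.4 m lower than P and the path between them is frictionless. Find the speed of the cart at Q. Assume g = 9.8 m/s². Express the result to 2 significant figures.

By conservation of mechanical energy, ½mv₀² + mgh = ½mv²
The mass cancels from both sides.
v² = v₀² + 2gh = (3.9)² + 2(9.8)(2.4) = 62.250
v = √62.250 = 7.890 m/s

v = 7.9 m/s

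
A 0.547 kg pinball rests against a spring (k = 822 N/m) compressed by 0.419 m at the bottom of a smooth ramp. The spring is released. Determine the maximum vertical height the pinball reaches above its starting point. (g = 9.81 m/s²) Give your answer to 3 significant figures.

Energy conservation from release to the highest point: ½kx² = mgh
h = kx²/(2mg) = (822)(0.419)²/(2 × 0.547 × 9.81) = 13.45 m

h = 13.4 m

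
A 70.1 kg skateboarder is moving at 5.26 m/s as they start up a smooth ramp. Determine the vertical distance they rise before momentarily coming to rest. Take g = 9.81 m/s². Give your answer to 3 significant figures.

By energy conservation, ½mv² = mgh
h = v²/(2g) = 5.26²/(2 × 9.81) = 1.410 m

h = 1.41 m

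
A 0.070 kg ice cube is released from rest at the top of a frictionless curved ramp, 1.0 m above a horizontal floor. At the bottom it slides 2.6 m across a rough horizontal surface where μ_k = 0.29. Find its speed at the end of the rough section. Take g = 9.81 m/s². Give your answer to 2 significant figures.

v = 2.2 m/s

Energy at the top = energy at the end + work done against friction:
mgh = ½mv² + μ_k m g d
W_f = μ_k mg d = (0.29)(0.070)(9.81)(2.6) = 0.5178 J
½mv² = mgh − W_f = 0.68670 − 0.5178 = 0.16893 J
v = √(2 × 0.16893/0.070) = 2.197 m/s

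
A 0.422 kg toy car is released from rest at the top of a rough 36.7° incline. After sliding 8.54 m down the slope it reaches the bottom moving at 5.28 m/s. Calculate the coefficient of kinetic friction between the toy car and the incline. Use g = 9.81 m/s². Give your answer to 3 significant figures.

μ_k = 0.538

Energy balance down the incline: mg L sinθ − ½mv² = μ_k (mg cosθ) L
mgL sinθ = 21.128 J; ½mv² = 5.8823 J
W_f = 21.128 − 5.8823 = 15.25 J
μ_k = W_f/(mg cosθ · L) = 15.25/(3.319 × 8.54) = 0.5379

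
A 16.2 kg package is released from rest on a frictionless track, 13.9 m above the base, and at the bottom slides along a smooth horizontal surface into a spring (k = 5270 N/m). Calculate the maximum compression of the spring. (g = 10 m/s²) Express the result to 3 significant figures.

x = 0.924 m

At max compression the package is momentarily at rest: mgh = ½kx²
x = √(2mgh/k) = √(2 × 16.2 × 10 × 13.9 / 5270) = 0.9244 m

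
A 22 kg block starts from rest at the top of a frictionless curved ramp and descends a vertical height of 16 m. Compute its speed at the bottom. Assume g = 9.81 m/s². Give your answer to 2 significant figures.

v = 18 m/s

Equating total energy at the two states: mgh = ½mv²
v = √(2gh) = √(2 × 9.81 × 16) = √313.92 = 17.72 m/s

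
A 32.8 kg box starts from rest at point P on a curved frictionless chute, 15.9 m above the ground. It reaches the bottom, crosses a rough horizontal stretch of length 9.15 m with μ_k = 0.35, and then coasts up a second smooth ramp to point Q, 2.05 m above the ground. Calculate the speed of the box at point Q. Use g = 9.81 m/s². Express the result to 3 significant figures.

v = 14.5 m/s

Energy at P: mgh₁ = (32.8)(9.81)(15.9) = 5116.1 J
Friction loss: W_f = μ_k mg d = 1030 J
At Q: ½mv² + mgh₂ = mgh₁ − W_f
½mv² = 5116.1 − 1030 − 659.62 = 3426.0 J
v = √(2 × 3426.0/32.8) = 14.45 m/s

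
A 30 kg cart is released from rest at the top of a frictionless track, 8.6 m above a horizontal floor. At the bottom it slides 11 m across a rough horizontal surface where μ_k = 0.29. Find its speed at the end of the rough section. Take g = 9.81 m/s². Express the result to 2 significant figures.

Energy bookkeeping (friction removes W_f = μ_k N d):
mgh = ½mv² + μ_k m g d
W_f = μ_k mg d = (0.29)(30)(9.81)(11) = 938.8 J
½mv² = mgh − W_f = 2531.0 − 938.8 = 1592.2 J
v = √(2 × 1592.2/30) = 10.30 m/s

v = 10 m/s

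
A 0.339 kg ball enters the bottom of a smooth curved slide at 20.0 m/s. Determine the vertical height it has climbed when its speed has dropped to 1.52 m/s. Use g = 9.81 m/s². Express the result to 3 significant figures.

Conservation of energy: ½mv₁² = ½mv₂² + mgh
h = (v₁² − v₂²)/(2g) = (20.0² − 1.52²)/(2 × 9.81) = 20.27 m

h = 20.3 m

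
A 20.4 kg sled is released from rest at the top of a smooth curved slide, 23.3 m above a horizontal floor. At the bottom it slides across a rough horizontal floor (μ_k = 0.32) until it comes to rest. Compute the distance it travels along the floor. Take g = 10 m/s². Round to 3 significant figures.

d = 72.8 m

Energy bookkeeping (friction removes W_f = μ_k N d):
At rest all PE has been dissipated by friction: mgh = μ_k m g d
d = h/μ_k = 23.3/0.32 = 72.81 m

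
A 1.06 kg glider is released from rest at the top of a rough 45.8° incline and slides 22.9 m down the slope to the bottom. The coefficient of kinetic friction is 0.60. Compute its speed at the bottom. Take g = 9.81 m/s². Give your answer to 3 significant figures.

Energy: mgh = ½mv² + W_f, with h = L sinθ and W_f = μ_k (mg cosθ) L
mgh = mgL sinθ = (1.06)(9.81)(22.9)sin45.8° = 170.72 J
W_f = μ_k mg cosθ · L = (0.60)(1.06)(9.81)cos45.8°·22.9 = 99.61 J
½mv² = 170.72 − 99.61 = 71.108 J
v = √(2 × 71.108/1.06) = 11.58 m/s

v = 11.6 m/s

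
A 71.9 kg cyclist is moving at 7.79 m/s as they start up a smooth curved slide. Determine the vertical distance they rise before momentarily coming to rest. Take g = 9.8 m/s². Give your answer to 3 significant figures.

Setting KE at the bottom equal to PE gained: ½mv² = mgh
h = v²/(2g) = 7.79²/(2 × 9.8) = 3.096 m

h = 3.10 m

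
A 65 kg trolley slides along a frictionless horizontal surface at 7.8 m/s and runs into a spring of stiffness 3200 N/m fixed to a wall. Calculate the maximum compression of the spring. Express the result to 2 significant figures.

Conservation of energy between contact and max compression: ½mv² = ½kx²
x = v√(m/k) = 7.8 × √(65/3200) = 1.112 m

x = 1.1 m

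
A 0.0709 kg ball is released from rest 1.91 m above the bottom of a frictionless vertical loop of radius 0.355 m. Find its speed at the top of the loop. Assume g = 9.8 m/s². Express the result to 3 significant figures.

v = 4.85 m/s

Energy conservation: mgh = ½mv_top² + mg(2r)
v_top² = 2g(h − 2r) = 2(9.8)(1.91 − 0.7100) = 23.52
v_top = 4.850 m/s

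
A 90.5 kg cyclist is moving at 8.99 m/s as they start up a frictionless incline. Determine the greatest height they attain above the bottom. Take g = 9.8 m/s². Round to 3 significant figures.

h = 4.12 m

Setting KE at the bottom equal to PE gained: ½mv² = mgh
h = v²/(2g) = 8.99²/(2 × 9.8) = 4.123 m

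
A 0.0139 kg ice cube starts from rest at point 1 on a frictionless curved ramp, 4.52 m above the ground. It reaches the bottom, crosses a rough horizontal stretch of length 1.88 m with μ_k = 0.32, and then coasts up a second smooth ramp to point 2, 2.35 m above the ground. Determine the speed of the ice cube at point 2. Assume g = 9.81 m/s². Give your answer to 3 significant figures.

Energy at 1: mgh₁ = (0.0139)(9.81)(4.52) = 0.61634 J
Friction loss: W_f = μ_k mg d = 0.08203 J
At 2: ½mv² + mgh₂ = mgh₁ − W_f
½mv² = 0.61634 − 0.08203 − 0.32044 = 0.21387 J
v = √(2 × 0.21387/0.0139) = 5.547 m/s

v = 5.55 m/s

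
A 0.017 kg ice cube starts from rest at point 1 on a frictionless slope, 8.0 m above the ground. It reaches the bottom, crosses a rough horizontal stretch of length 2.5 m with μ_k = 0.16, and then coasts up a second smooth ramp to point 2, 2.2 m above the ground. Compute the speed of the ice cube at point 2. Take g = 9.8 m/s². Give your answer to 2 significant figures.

v = 10 m/s

Energy at 1: mgh₁ = (0.017)(9.8)(8.0) = 1.3328 J
Friction loss: W_f = μ_k mg d = 0.06664 J
At 2: ½mv² + mgh₂ = mgh₁ − W_f
½mv² = 1.3328 − 0.06664 − 0.36652 = 0.89964 J
v = √(2 × 0.89964/0.017) = 10.29 m/s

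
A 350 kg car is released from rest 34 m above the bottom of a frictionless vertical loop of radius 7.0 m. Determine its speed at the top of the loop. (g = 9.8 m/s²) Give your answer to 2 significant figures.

Energy conservation: mgh = ½mv_top² + mg(2r)
v_top² = 2g(h − 2r) = 2(9.8)(34 − 14.00) = 392.0
v_top = 19.80 m/s

v = 20 m/s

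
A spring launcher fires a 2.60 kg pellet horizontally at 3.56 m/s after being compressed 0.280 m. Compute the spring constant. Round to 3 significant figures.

k = 420 N/m

Energy stored in the spring equals the launch KE: ½kx² = ½mv²
k = mv²/x² = (2.60)(3.56)²/(0.280)² = 420.3 N/m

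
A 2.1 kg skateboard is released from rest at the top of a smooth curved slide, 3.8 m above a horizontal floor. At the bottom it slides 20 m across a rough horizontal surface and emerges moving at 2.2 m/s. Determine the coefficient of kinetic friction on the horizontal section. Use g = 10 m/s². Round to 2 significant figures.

Energy bookkeeping (friction removes W_f = μ_k N d):
mgh = ½mv² + μ_k m g d
mgh = 79.800 J; ½mv² = 5.0820 J
W_f = 79.800 − 5.0820 = 74.72 J
μ_k = W_f/(mg·d) = 74.72/(21.00 × 20) = 0.1779

μ_k = 0.18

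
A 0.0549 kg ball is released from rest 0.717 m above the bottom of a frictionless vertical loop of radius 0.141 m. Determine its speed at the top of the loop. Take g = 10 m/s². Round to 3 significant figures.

v = 2.95 m/s

Energy conservation: mgh = ½mv_top² + mg(2r)
v_top² = 2g(h − 2r) = 2(10)(0.717 − 0.2820) = 8.700
v_top = 2.950 m/s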